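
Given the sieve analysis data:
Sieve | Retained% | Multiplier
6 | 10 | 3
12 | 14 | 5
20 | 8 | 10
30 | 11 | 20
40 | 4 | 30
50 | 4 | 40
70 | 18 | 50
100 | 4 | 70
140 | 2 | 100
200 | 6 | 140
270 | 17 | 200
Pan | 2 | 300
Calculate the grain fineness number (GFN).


Formula: GFN = sum(pct * multiplier) / sum(pct)
sum(pct * multiplier) = 6900
sum(pct) = 100
GFN = 6900 / 100 = 69.00

69.00


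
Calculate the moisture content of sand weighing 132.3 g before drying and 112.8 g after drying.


Formula: MC = (W_wet - W_dry) / W_wet * 100
Water mass = 132.3 - 112.8 = 19.5 g
MC = 19.5 / 132.3 * 100 = 14.7392%

Answer: 14.7392%


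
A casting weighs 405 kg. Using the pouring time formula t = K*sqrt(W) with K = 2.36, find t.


Formula: t = K * sqrt(W)
sqrt(W) = sqrt(405) = 20.12461
t = 2.36 * 20.12461 = 47.4941 s

Final answer: 47.4941 s


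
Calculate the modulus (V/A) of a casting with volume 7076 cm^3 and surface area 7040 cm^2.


Formula: Casting Modulus M = V / A
M = 7076 cm^3 / 7040 cm^2 = 1.0051 cm

Answer: 1.0051 cm


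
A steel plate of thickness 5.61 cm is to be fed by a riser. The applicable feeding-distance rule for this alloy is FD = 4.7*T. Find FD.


Formula: FD = 4.7 * T  (riser feeding-distance rule)
FD = 4.7 * 5.61 cm = 26.3670 cm

26.3670 cm


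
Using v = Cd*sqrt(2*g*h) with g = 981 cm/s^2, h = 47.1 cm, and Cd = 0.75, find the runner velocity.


Formula: v = Cd * sqrt(2 * g * h)  (Torricelli with discharge coefficient)
2*g*h = 2 * 981 * 47.1 = 92410.2 cm^2/s^2
sqrt(92410.2) = 303.99046 cm/s
v = 0.75 * 303.99046 = 227.9928 cm/s

227.9928 cm/s


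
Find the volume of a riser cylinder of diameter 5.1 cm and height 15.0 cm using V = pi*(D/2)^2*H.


Formula: V = pi * (D/2)^2 * H  (cylinder volume)
Radius = D/2 = 5.1/2 = 2.55 cm
V = pi * 2.55^2 * 15.0 = 306.4231 cm^3

306.4231 cm^3


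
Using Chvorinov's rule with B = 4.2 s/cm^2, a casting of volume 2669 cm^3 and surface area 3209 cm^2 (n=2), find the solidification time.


Formula: t_s = B * (V/A)^n  (Chvorinov's rule, n=2)
Modulus M = V/A = 2669/3209 = 0.831723 cm
M^2 = 0.831723^2 = 0.691763 cm^2
t_s = 4.2 * 0.691763 = 2.9054 s

Final answer: 2.9054 s


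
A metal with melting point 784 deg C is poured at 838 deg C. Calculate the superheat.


Formula: Superheat = T_pour - T_melt
Superheat = 838 - 784 = 54 deg C

Answer: 54 deg C


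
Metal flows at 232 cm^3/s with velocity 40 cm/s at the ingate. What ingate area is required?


Formula: A_ingate = Q / v  (continuity equation)
A = 232 cm^3/s / 40 cm/s = 5.8000 cm^2

Answer: 5.8000 cm^2


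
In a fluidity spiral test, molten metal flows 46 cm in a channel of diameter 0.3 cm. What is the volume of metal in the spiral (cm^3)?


Formula: V = pi * (d/2)^2 * L  (cylinder volume)
Radius = 0.3/2 = 0.15 cm
V = pi * 0.15^2 * 46 = 3.2515 cm^3


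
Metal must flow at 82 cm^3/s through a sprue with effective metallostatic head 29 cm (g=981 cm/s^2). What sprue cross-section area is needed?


Formula: v = sqrt(2*g*h), A = Q/v
Velocity: v = sqrt(2 * 981 * 29) = sqrt(56898) = 238.5330 cm/s
Sprue area: A = Q / v = 82 / 238.5330 = 0.3438 cm^2

Final answer: 0.3438 cm^2


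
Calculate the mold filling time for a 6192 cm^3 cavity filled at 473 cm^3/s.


Formula: t_fill = V_mold / Q_flow
t = 6192 cm^3 / 473 cm^3/s = 13.0909 s


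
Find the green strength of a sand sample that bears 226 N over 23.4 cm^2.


Formula: Compressive Strength = Force / Area
Strength = 226 N / 23.4 cm^2 = 9.6581 N/cm^2

Final answer: 9.6581 N/cm^2


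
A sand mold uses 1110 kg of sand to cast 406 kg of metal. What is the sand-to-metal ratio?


Formula: Sand-to-Metal Ratio = W_sand / W_metal
Ratio = 1110 kg / 406 kg = 2.7340


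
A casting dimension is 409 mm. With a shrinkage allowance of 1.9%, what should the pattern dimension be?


Formula: L_pattern = L_casting * (1 + shrinkage_rate/100)
Shrinkage factor = 1 + 1.9/100 = 1.019
L_pattern = 409 mm * 1.019 = 416.7710 mm

416.7710 mm


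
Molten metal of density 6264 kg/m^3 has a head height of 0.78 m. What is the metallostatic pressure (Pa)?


Formula: P = rho * g * h
rho * g = 6264 * 9.81 = 61449.84 N/m^3
P = 61449.84 * 0.78 = 47930.8752 Pa


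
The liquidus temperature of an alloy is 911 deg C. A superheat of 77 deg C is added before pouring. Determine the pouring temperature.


Formula: T_pour = T_melt + Superheat
T_pour = 911 + 77 = 988 deg C

Answer: 988 deg C


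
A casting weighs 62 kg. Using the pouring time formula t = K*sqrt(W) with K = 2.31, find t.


Formula: t = K * sqrt(W)
sqrt(W) = sqrt(62) = 7.87401
t = 2.31 * 7.87401 = 18.1890 s

Answer: 18.1890 s


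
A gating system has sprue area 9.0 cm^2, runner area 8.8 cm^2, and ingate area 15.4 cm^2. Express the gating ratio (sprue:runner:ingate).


Sprue:Runner:Ingate = 1 : 8.8/9.0 : 15.4/9.0 = 1:0.98:1.71

1:0.98:1.71


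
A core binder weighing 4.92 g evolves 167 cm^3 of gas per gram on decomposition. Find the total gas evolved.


Formula: V_gas = W_binder * gas_evolution_rate
V = 4.92 g * 167 cm^3/g = 821.6400 cm^3

Final answer: 821.6400 cm^3


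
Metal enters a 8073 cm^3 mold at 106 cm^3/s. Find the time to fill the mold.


Formula: t_fill = V_mold / Q_flow
t = 8073 cm^3 / 106 cm^3/s = 76.1604 s

76.1604 s


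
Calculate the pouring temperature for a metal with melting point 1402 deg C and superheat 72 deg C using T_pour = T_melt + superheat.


Formula: T_pour = T_melt + Superheat
T_pour = 1402 + 72 = 1474 deg C

Answer: 1474 deg C


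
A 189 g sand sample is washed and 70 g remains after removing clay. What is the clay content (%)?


Formula: Clay% = (W_total - W_washed) / W_total * 100
Clay mass = 189 - 70 = 119 g
Clay% = 119 / 189 * 100 = 62.9630%

Answer: 62.9630%


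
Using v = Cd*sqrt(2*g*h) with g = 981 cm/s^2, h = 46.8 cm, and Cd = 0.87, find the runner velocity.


Formula: v = Cd * sqrt(2 * g * h)  (Torricelli with discharge coefficient)
2*g*h = 2 * 981 * 46.8 = 91821.6 cm^2/s^2
sqrt(91821.6) = 303.02079 cm/s
v = 0.87 * 303.02079 = 263.6281 cm/s

Final answer: 263.6281 cm/s


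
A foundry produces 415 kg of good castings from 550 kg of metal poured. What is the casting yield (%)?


Formula: Casting Yield = (W_good / W_total) * 100
Yield = (415 kg / 550 kg) * 100 = 75.4545%

Final answer: 75.4545%


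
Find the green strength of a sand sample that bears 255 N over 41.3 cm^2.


Formula: Compressive Strength = Force / Area
Strength = 255 N / 41.3 cm^2 = 6.1743 N/cm^2

Final answer: 6.1743 N/cm^2


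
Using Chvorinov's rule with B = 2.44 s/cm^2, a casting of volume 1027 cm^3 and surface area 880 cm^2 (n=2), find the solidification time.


Formula: t_s = B * (V/A)^n  (Chvorinov's rule, n=2)
Modulus M = V/A = 1027/880 = 1.167045 cm
M^2 = 1.167045^2 = 1.361994 cm^2
t_s = 2.44 * 1.361994 = 3.3233 s

Final answer: 3.3233 s


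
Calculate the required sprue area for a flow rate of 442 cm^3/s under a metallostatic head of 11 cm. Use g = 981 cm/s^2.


Formula: v = sqrt(2*g*h), A = Q/v
Velocity: v = sqrt(2 * 981 * 11) = sqrt(21582) = 146.9081 cm/s
Sprue area: A = Q / v = 442 / 146.9081 = 3.0087 cm^2

3.0087 cm^2


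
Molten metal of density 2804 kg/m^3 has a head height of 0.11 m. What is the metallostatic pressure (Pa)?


Formula: P = rho * g * h
rho * g = 2804 * 9.81 = 27507.24 N/m^3
P = 27507.24 * 0.11 = 3025.7964 Pa

Answer: 3025.7964 Pa


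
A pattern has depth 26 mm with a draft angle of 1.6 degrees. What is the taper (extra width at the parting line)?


Formula: taper = depth * tan(draft_angle)
tan(1.6 deg) = 0.0279325
taper = 26 mm * 0.0279325 = 0.7262 mm

Final answer: 0.7262 mm


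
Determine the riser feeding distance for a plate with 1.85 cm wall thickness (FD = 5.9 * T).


Formula: FD = 5.9 * T  (riser feeding-distance rule)
FD = 5.9 * 1.85 cm = 10.9150 cm

10.9150 cm


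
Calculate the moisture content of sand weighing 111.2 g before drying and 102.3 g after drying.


Formula: MC = (W_wet - W_dry) / W_wet * 100
Water mass = 111.2 - 102.3 = 8.9 g
MC = 8.9 / 111.2 * 100 = 8.0036%

Answer: 8.0036%


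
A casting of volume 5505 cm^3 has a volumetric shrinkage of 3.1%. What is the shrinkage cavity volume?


Formula: V_shrink = V_casting * shrinkage_pct / 100
V_shrink = 5505 cm^3 * 3.1 / 100 = 170.6550 cm^3

170.6550 cm^3


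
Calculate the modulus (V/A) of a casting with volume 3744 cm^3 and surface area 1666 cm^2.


Formula: Casting Modulus M = V / A
M = 3744 cm^3 / 1666 cm^2 = 2.2473 cm


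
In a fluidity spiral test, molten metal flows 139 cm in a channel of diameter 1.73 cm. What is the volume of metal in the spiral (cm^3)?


Formula: V = pi * (d/2)^2 * L  (cylinder volume)
Radius = 1.73/2 = 0.865 cm
V = pi * 0.865^2 * 139 = 326.7359 cm^3


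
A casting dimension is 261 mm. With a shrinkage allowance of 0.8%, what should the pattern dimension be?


Formula: L_pattern = L_casting * (1 + shrinkage_rate/100)
Shrinkage factor = 1 + 0.8/100 = 1.008
L_pattern = 261 mm * 1.008 = 263.0880 mm


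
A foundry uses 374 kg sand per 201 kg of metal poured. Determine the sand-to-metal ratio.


Formula: Sand-to-Metal Ratio = W_sand / W_metal
Ratio = 374 kg / 201 kg = 1.8607

Final answer: 1.8607


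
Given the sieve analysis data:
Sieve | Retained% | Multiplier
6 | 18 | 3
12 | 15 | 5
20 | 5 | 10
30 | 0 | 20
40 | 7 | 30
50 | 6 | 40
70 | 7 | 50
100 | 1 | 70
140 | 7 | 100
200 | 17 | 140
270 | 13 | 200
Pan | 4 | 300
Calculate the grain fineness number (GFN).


Formula: GFN = sum(pct * multiplier) / sum(pct)
sum(pct * multiplier) = 7929
sum(pct) = 100
GFN = 7929 / 100 = 79.29


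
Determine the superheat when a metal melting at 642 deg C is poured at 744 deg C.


Formula: Superheat = T_pour - T_melt
Superheat = 744 - 642 = 102 deg C

102 deg C


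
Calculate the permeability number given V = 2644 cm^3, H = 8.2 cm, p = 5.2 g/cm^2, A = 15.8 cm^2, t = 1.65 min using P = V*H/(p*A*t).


Formula: Permeability Number P = (V * H) / (p * A * t)
Numerator: V * H = 2644 * 8.2 = 21680.8
Denominator: p * A * t = 5.2 * 15.8 * 1.65 = 135.564
P = 21680.8 / 135.564 = 159.9304


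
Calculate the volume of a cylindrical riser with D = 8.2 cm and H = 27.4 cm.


Formula: V = pi * (D/2)^2 * H  (cylinder volume)
Radius = D/2 = 8.2/2 = 4.1 cm
V = pi * 4.1^2 * 27.4 = 1446.9987 cm^3

Answer: 1446.9987 cm^3


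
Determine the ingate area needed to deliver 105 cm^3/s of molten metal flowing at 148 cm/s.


Formula: A_ingate = Q / v  (continuity equation)
A = 105 cm^3/s / 148 cm/s = 0.7095 cm^2


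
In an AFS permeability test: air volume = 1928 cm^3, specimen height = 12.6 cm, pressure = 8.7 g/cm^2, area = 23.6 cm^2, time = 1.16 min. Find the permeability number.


Formula: Permeability Number P = (V * H) / (p * A * t)
Numerator: V * H = 1928 * 12.6 = 24292.8
Denominator: p * A * t = 8.7 * 23.6 * 1.16 = 238.1712
P = 24292.8 / 238.1712 = 101.9972


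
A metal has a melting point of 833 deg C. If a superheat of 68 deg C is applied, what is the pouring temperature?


Formula: T_pour = T_melt + Superheat
T_pour = 833 + 68 = 901 deg C

901 deg C


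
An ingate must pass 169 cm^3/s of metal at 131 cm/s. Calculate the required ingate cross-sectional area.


Formula: A_ingate = Q / v  (continuity equation)
A = 169 cm^3/s / 131 cm/s = 1.2901 cm^2

1.2901 cm^2


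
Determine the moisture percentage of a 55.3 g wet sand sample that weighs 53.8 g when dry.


Formula: MC = (W_wet - W_dry) / W_wet * 100
Water mass = 55.3 - 53.8 = 1.5 g
MC = 1.5 / 55.3 * 100 = 2.7125%


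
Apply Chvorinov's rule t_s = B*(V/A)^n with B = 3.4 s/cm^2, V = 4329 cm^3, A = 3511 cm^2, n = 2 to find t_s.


Formula: t_s = B * (V/A)^n  (Chvorinov's rule, n=2)
Modulus M = V/A = 4329/3511 = 1.232982 cm
M^2 = 1.232982^2 = 1.520245 cm^2
t_s = 3.4 * 1.520245 = 5.1688 s

5.1688 s


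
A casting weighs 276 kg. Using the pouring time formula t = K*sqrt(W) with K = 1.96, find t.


Formula: t = K * sqrt(W)
sqrt(W) = sqrt(276) = 16.61325
t = 1.96 * 16.61325 = 32.5620 s

Answer: 32.5620 s


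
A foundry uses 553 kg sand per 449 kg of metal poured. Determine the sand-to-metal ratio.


Formula: Sand-to-Metal Ratio = W_sand / W_metal
Ratio = 553 kg / 449 kg = 1.2316

Final answer: 1.2316


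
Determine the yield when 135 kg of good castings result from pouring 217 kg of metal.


Formula: Casting Yield = (W_good / W_total) * 100
Yield = (135 kg / 217 kg) * 100 = 62.2120%

Answer: 62.2120%


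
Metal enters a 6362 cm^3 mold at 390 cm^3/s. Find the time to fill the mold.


Formula: t_fill = V_mold / Q_flow
t = 6362 cm^3 / 390 cm^3/s = 16.3128 s

Final answer: 16.3128 s


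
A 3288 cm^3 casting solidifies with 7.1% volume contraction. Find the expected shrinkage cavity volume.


Formula: V_shrink = V_casting * shrinkage_pct / 100
V_shrink = 3288 cm^3 * 7.1 / 100 = 233.4480 cm^3


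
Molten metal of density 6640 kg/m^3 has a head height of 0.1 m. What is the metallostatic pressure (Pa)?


Formula: P = rho * g * h
rho * g = 6640 * 9.81 = 65138.4 N/m^3
P = 65138.4 * 0.1 = 6513.8400 Pa

Final answer: 6513.8400 Pa


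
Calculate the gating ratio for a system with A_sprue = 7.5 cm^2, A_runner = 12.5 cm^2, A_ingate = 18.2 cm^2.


Sprue:Runner:Ingate = 1 : 12.5/7.5 : 18.2/7.5 = 1:1.67:2.43


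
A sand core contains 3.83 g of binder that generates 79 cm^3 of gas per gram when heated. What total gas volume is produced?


Formula: V_gas = W_binder * gas_evolution_rate
V = 3.83 g * 79 cm^3/g = 302.5700 cm^3

Answer: 302.5700 cm^3


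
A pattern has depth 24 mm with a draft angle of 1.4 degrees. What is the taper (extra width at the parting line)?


Formula: taper = depth * tan(draft_angle)
tan(1.4 deg) = 0.0244395
taper = 24 mm * 0.0244395 = 0.5865 mm

Answer: 0.5865 mm


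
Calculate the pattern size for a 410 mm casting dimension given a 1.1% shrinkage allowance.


Formula: L_pattern = L_casting * (1 + shrinkage_rate/100)
Shrinkage factor = 1 + 1.1/100 = 1.011
L_pattern = 410 mm * 1.011 = 414.5100 mm

414.5100 mm


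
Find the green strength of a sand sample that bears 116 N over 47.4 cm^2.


Formula: Compressive Strength = Force / Area
Strength = 116 N / 47.4 cm^2 = 2.4473 N/cm^2

2.4473 N/cm^2


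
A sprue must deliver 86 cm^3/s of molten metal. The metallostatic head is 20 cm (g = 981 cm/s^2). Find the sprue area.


Formula: v = sqrt(2*g*h), A = Q/v
Velocity: v = sqrt(2 * 981 * 20) = sqrt(39240) = 198.0909 cm/s
Sprue area: A = Q / v = 86 / 198.0909 = 0.4341 cm^2

Final answer: 0.4341 cm^2


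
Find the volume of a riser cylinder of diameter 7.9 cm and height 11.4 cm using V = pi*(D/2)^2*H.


Formula: V = pi * (D/2)^2 * H  (cylinder volume)
Radius = D/2 = 7.9/2 = 3.95 cm
V = pi * 3.95^2 * 11.4 = 558.7904 cm^3


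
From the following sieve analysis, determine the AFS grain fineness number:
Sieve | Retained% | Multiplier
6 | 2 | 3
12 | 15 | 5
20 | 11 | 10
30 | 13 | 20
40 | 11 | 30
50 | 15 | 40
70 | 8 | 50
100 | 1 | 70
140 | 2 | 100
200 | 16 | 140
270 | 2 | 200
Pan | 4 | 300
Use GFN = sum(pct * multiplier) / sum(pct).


Formula: GFN = sum(pct * multiplier) / sum(pct)
sum(pct * multiplier) = 5891
sum(pct) = 100
GFN = 5891 / 100 = 58.91

Answer: 58.91


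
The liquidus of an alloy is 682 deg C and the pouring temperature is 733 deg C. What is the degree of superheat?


Formula: Superheat = T_pour - T_melt
Superheat = 733 - 682 = 51 deg C


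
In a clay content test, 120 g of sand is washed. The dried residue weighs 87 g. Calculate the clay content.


Formula: Clay% = (W_total - W_washed) / W_total * 100
Clay mass = 120 - 87 = 33 g
Clay% = 33 / 120 * 100 = 27.5000%

27.5000%


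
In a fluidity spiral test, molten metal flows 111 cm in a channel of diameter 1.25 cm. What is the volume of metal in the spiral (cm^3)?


Formula: V = pi * (d/2)^2 * L  (cylinder volume)
Radius = 1.25/2 = 0.625 cm
V = pi * 0.625^2 * 111 = 136.2175 cm^3

Final answer: 136.2175 cm^3


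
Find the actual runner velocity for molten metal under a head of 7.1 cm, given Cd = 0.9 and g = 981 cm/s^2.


Formula: v = Cd * sqrt(2 * g * h)  (Torricelli with discharge coefficient)
2*g*h = 2 * 981 * 7.1 = 13930.2 cm^2/s^2
sqrt(13930.2) = 118.02627 cm/s
v = 0.9 * 118.02627 = 106.2236 cm/s

106.2236 cm/s


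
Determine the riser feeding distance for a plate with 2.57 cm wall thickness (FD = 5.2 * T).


Formula: FD = 5.2 * T  (riser feeding-distance rule)
FD = 5.2 * 2.57 cm = 13.3640 cm


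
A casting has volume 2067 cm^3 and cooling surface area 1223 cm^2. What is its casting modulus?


Formula: Casting Modulus M = V / A
M = 2067 cm^3 / 1223 cm^2 = 1.6901 cm

1.6901 cm


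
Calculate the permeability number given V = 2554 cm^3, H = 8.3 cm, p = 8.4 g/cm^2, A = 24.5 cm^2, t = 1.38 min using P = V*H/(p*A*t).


Formula: Permeability Number P = (V * H) / (p * A * t)
Numerator: V * H = 2554 * 8.3 = 21198.2
Denominator: p * A * t = 8.4 * 24.5 * 1.38 = 284.004
P = 21198.2 / 284.004 = 74.6405

Answer: 74.6405


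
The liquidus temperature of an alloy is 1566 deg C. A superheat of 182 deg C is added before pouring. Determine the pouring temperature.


Formula: T_pour = T_melt + Superheat
T_pour = 1566 + 182 = 1748 deg C

Final answer: 1748 deg C


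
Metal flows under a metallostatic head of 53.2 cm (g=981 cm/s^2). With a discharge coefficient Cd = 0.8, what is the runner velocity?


Formula: v = Cd * sqrt(2 * g * h)  (Torricelli with discharge coefficient)
2*g*h = 2 * 981 * 53.2 = 104378.4 cm^2/s^2
sqrt(104378.4) = 323.07646 cm/s
v = 0.8 * 323.07646 = 258.4612 cm/s

258.4612 cm/s


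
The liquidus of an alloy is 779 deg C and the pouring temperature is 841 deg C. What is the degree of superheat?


Formula: Superheat = T_pour - T_melt
Superheat = 841 - 779 = 62 deg C

Final answer: 62 deg C


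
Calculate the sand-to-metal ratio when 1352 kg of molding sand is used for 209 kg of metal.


Formula: Sand-to-Metal Ratio = W_sand / W_metal
Ratio = 1352 kg / 209 kg = 6.4689

Answer: 6.4689


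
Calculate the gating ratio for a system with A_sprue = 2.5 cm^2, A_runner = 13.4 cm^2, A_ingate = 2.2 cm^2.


Sprue:Runner:Ingate = 1 : 13.4/2.5 : 2.2/2.5 = 1:5.36:0.88


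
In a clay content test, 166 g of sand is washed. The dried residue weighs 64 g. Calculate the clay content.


Formula: Clay% = (W_total - W_washed) / W_total * 100
Clay mass = 166 - 64 = 102 g
Clay% = 102 / 166 * 100 = 61.4458%

Final answer: 61.4458%


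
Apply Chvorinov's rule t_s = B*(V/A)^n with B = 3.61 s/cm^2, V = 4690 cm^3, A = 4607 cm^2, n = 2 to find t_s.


Formula: t_s = B * (V/A)^n  (Chvorinov's rule, n=2)
Modulus M = V/A = 4690/4607 = 1.018016 cm
M^2 = 1.018016^2 = 1.036357 cm^2
t_s = 3.61 * 1.036357 = 3.7412 s


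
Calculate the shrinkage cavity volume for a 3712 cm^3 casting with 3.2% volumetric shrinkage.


Formula: V_shrink = V_casting * shrinkage_pct / 100
V_shrink = 3712 cm^3 * 3.2 / 100 = 118.7840 cm^3

Answer: 118.7840 cm^3


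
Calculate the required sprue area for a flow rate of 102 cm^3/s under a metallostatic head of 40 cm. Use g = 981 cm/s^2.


Formula: v = sqrt(2*g*h), A = Q/v
Velocity: v = sqrt(2 * 981 * 40) = sqrt(78480) = 280.1428 cm/s
Sprue area: A = Q / v = 102 / 280.1428 = 0.3641 cm^2

Final answer: 0.3641 cm^2


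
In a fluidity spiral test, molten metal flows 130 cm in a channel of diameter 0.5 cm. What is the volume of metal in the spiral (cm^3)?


Formula: V = pi * (d/2)^2 * L  (cylinder volume)
Radius = 0.5/2 = 0.25 cm
V = pi * 0.25^2 * 130 = 25.5254 cm^3

25.5254 cm^3


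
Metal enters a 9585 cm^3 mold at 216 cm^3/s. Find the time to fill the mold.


Formula: t_fill = V_mold / Q_flow
t = 9585 cm^3 / 216 cm^3/s = 44.3750 s

Final answer: 44.3750 s


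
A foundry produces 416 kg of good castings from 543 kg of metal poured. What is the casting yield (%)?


Formula: Casting Yield = (W_good / W_total) * 100
Yield = (416 kg / 543 kg) * 100 = 76.6114%


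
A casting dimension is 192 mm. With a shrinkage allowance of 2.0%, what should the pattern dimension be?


Formula: L_pattern = L_casting * (1 + shrinkage_rate/100)
Shrinkage factor = 1 + 2.0/100 = 1.02
L_pattern = 192 mm * 1.02 = 195.8400 mm

Final answer: 195.8400 mm


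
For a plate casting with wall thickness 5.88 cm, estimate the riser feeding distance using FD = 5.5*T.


Formula: FD = 5.5 * T  (riser feeding-distance rule)
FD = 5.5 * 5.88 cm = 32.3400 cm

32.3400 cm


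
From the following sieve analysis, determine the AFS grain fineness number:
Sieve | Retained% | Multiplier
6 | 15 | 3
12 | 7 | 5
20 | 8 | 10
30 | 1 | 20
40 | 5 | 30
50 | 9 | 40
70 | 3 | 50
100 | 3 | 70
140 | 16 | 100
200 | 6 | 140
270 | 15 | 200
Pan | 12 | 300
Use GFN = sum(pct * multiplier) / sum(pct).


Formula: GFN = sum(pct * multiplier) / sum(pct)
sum(pct * multiplier) = 10090
sum(pct) = 100
GFN = 10090 / 100 = 100.90


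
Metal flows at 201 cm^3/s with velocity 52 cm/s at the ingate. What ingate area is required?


Formula: A_ingate = Q / v  (continuity equation)
A = 201 cm^3/s / 52 cm/s = 3.8654 cm^2

Answer: 3.8654 cm^2


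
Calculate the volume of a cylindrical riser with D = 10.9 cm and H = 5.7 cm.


Formula: V = pi * (D/2)^2 * H  (cylinder volume)
Radius = D/2 = 10.9/2 = 5.45 cm
V = pi * 5.45^2 * 5.7 = 531.8850 cm^3

Answer: 531.8850 cm^3


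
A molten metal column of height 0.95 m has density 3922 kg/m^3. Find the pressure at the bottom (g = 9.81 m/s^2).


Formula: P = rho * g * h
rho * g = 3922 * 9.81 = 38474.82 N/m^3
P = 38474.82 * 0.95 = 36551.0790 Pa


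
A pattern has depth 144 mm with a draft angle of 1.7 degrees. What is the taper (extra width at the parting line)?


Formula: taper = depth * tan(draft_angle)
tan(1.7 deg) = 0.0296793
taper = 144 mm * 0.0296793 = 4.2738 mm

Final answer: 4.2738 mm


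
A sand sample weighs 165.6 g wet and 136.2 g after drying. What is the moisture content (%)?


Formula: MC = (W_wet - W_dry) / W_wet * 100
Water mass = 165.6 - 136.2 = 29.4 g
MC = 29.4 / 165.6 * 100 = 17.7536%

Answer: 17.7536%


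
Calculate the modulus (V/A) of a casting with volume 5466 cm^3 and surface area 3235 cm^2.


Formula: Casting Modulus M = V / A
M = 5466 cm^3 / 3235 cm^2 = 1.6896 cm

Final answer: 1.6896 cm


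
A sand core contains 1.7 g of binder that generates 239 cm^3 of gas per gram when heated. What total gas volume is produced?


Formula: V_gas = W_binder * gas_evolution_rate
V = 1.7 g * 239 cm^3/g = 406.3000 cm^3

Answer: 406.3000 cm^3


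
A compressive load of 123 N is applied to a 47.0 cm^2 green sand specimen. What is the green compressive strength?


Formula: Compressive Strength = Force / Area
Strength = 123 N / 47.0 cm^2 = 2.6170 N/cm^2

2.6170 N/cm^2


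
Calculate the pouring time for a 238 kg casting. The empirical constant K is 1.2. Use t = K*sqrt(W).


Formula: t = K * sqrt(W)
sqrt(W) = sqrt(238) = 15.42725
t = 1.2 * 15.42725 = 18.5127 s

Final answer: 18.5127 s


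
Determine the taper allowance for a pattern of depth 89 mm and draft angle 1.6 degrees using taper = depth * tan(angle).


Formula: taper = depth * tan(draft_angle)
tan(1.6 deg) = 0.0279325
taper = 89 mm * 0.0279325 = 2.4860 mm

Answer: 2.4860 mm


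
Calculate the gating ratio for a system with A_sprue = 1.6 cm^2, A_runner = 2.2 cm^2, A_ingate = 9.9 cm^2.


Sprue:Runner:Ingate = 1 : 2.2/1.6 : 9.9/1.6 = 1:1.38:6.19

Answer: 1:1.38:6.19


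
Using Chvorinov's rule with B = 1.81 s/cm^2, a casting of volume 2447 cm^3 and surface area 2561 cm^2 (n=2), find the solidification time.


Formula: t_s = B * (V/A)^n  (Chvorinov's rule, n=2)
Modulus M = V/A = 2447/2561 = 0.955486 cm
M^2 = 0.955486^2 = 0.912953 cm^2
t_s = 1.81 * 0.912953 = 1.6524 s

Final answer: 1.6524 s


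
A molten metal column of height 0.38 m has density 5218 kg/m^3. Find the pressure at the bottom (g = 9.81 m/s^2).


Formula: P = rho * g * h
rho * g = 5218 * 9.81 = 51188.58 N/m^3
P = 51188.58 * 0.38 = 19451.6604 Pa

19451.6604 Pa


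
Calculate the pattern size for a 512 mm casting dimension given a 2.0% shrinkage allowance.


Formula: L_pattern = L_casting * (1 + shrinkage_rate/100)
Shrinkage factor = 1 + 2.0/100 = 1.02
L_pattern = 512 mm * 1.02 = 522.2400 mm

522.2400 mm


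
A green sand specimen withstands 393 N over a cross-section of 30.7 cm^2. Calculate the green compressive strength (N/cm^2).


Formula: Compressive Strength = Force / Area
Strength = 393 N / 30.7 cm^2 = 12.8013 N/cm^2

Answer: 12.8013 N/cm^2


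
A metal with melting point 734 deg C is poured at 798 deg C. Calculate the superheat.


Formula: Superheat = T_pour - T_melt
Superheat = 798 - 734 = 64 deg C

Answer: 64 deg C


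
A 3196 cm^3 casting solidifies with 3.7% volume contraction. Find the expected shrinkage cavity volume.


Formula: V_shrink = V_casting * shrinkage_pct / 100
V_shrink = 3196 cm^3 * 3.7 / 100 = 118.2520 cm^3

Answer: 118.2520 cm^3


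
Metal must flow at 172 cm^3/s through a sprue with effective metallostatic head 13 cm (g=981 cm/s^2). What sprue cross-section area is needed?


Formula: v = sqrt(2*g*h), A = Q/v
Velocity: v = sqrt(2 * 981 * 13) = sqrt(25506) = 159.7060 cm/s
Sprue area: A = Q / v = 172 / 159.7060 = 1.0770 cm^2

Final answer: 1.0770 cm^2


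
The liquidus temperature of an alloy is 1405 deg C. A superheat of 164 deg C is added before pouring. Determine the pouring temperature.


Formula: T_pour = T_melt + Superheat
T_pour = 1405 + 164 = 1569 deg C

1569 deg C


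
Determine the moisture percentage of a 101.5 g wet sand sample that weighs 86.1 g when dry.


Formula: MC = (W_wet - W_dry) / W_wet * 100
Water mass = 101.5 - 86.1 = 15.4 g
MC = 15.4 / 101.5 * 100 = 15.1724%

Answer: 15.1724%


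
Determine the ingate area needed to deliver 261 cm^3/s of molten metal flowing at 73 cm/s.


Formula: A_ingate = Q / v  (continuity equation)
A = 261 cm^3/s / 73 cm/s = 3.5753 cm^2

Answer: 3.5753 cm^2


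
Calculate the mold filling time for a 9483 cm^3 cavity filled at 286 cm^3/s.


Formula: t_fill = V_mold / Q_flow
t = 9483 cm^3 / 286 cm^3/s = 33.1573 s

Final answer: 33.1573 s


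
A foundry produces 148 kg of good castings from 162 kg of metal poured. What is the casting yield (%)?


Formula: Casting Yield = (W_good / W_total) * 100
Yield = (148 kg / 162 kg) * 100 = 91.3580%

Answer: 91.3580%


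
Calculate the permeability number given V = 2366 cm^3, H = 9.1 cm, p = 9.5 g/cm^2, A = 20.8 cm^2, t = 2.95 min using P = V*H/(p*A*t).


Formula: Permeability Number P = (V * H) / (p * A * t)
Numerator: V * H = 2366 * 9.1 = 21530.6
Denominator: p * A * t = 9.5 * 20.8 * 2.95 = 582.92
P = 21530.6 / 582.92 = 36.9358

36.9358


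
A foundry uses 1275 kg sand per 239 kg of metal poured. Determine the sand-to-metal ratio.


Formula: Sand-to-Metal Ratio = W_sand / W_metal
Ratio = 1275 kg / 239 kg = 5.3347

5.3347


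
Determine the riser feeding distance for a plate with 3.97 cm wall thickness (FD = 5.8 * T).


Formula: FD = 5.8 * T  (riser feeding-distance rule)
FD = 5.8 * 3.97 cm = 23.0260 cm

23.0260 cm


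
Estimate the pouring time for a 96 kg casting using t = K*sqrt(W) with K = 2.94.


Formula: t = K * sqrt(W)
sqrt(W) = sqrt(96) = 9.79796
t = 2.94 * 9.79796 = 28.8060 s

Answer: 28.8060 s


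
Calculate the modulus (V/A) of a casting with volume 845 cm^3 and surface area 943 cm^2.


Formula: Casting Modulus M = V / A
M = 845 cm^3 / 943 cm^2 = 0.8961 cm

0.8961 cm


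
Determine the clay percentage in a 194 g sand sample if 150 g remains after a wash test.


Formula: Clay% = (W_total - W_washed) / W_total * 100
Clay mass = 194 - 150 = 44 g
Clay% = 44 / 194 * 100 = 22.6804%

Answer: 22.6804%


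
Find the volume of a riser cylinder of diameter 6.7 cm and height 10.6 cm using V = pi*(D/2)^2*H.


Formula: V = pi * (D/2)^2 * H  (cylinder volume)
Radius = D/2 = 6.7/2 = 3.35 cm
V = pi * 3.35^2 * 10.6 = 373.7191 cm^3


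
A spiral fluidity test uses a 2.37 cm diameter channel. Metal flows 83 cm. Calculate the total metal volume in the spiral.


Formula: V = pi * (d/2)^2 * L  (cylinder volume)
Radius = 2.37/2 = 1.185 cm
V = pi * 1.185^2 * 83 = 366.1547 cm^3

Final answer: 366.1547 cm^3


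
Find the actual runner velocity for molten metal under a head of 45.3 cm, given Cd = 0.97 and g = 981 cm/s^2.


Formula: v = Cd * sqrt(2 * g * h)  (Torricelli with discharge coefficient)
2*g*h = 2 * 981 * 45.3 = 88878.6 cm^2/s^2
sqrt(88878.6) = 298.12514 cm/s
v = 0.97 * 298.12514 = 289.1814 cm/s

Final answer: 289.1814 cm/s


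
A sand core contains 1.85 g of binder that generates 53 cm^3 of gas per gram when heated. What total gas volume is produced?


Formula: V_gas = W_binder * gas_evolution_rate
V = 1.85 g * 53 cm^3/g = 98.0500 cm^3

98.0500 cm^3


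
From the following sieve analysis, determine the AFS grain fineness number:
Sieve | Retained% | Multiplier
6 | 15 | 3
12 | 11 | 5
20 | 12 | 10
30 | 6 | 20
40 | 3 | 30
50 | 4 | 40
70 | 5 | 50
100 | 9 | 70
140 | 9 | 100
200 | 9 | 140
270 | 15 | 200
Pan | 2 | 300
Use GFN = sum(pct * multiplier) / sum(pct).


Formula: GFN = sum(pct * multiplier) / sum(pct)
sum(pct * multiplier) = 7230
sum(pct) = 100
GFN = 7230 / 100 = 72.30

Answer: 72.30


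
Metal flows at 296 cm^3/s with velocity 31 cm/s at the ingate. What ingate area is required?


Formula: A_ingate = Q / v  (continuity equation)
A = 296 cm^3/s / 31 cm/s = 9.5484 cm^2

9.5484 cm^2


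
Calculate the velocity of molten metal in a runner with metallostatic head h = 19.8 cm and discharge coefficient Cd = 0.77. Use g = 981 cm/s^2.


Formula: v = Cd * sqrt(2 * g * h)  (Torricelli with discharge coefficient)
2*g*h = 2 * 981 * 19.8 = 38847.6 cm^2/s^2
sqrt(38847.6) = 197.09795 cm/s
v = 0.77 * 197.09795 = 151.7654 cm/s

Answer: 151.7654 cm/s


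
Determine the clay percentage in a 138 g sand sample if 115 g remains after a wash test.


Formula: Clay% = (W_total - W_washed) / W_total * 100
Clay mass = 138 - 115 = 23 g
Clay% = 23 / 138 * 100 = 16.6667%

Final answer: 16.6667%


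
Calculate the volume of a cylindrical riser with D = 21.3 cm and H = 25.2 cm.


Formula: V = pi * (D/2)^2 * H  (cylinder volume)
Radius = D/2 = 21.3/2 = 10.65 cm
V = pi * 10.65^2 * 25.2 = 8979.4478 cm^3

Answer: 8979.4478 cm^3


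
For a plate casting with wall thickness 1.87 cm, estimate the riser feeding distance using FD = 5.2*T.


Formula: FD = 5.2 * T  (riser feeding-distance rule)
FD = 5.2 * 1.87 cm = 9.7240 cm

Answer: 9.7240 cm


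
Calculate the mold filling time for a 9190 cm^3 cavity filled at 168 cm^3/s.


Formula: t_fill = V_mold / Q_flow
t = 9190 cm^3 / 168 cm^3/s = 54.7024 s

Answer: 54.7024 s


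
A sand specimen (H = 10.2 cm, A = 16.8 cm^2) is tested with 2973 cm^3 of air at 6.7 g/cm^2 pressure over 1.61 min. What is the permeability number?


Formula: Permeability Number P = (V * H) / (p * A * t)
Numerator: V * H = 2973 * 10.2 = 30324.6
Denominator: p * A * t = 6.7 * 16.8 * 1.61 = 181.2216
P = 30324.6 / 181.2216 = 167.3344

Final answer: 167.3344


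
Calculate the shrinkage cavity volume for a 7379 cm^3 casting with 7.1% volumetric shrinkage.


Formula: V_shrink = V_casting * shrinkage_pct / 100
V_shrink = 7379 cm^3 * 7.1 / 100 = 523.9090 cm^3


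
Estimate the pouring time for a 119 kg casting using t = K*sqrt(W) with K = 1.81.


Formula: t = K * sqrt(W)
sqrt(W) = sqrt(119) = 10.90871
t = 1.81 * 10.90871 = 19.7448 s

Final answer: 19.7448 s


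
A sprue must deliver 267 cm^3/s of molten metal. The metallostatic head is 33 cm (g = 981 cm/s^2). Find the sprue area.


Formula: v = sqrt(2*g*h), A = Q/v
Velocity: v = sqrt(2 * 981 * 33) = sqrt(64746) = 254.4524 cm/s
Sprue area: A = Q / v = 267 / 254.4524 = 1.0493 cm^2

1.0493 cm^2


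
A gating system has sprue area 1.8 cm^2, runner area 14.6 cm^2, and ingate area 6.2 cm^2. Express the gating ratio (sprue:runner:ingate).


Sprue:Runner:Ingate = 1 : 14.6/1.8 : 6.2/1.8 = 1:8.11:3.44

Final answer: 1:8.11:3.44


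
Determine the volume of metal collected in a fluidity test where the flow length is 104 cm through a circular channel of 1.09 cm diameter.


Formula: V = pi * (d/2)^2 * L  (cylinder volume)
Radius = 1.09/2 = 0.545 cm
V = pi * 0.545^2 * 104 = 97.0457 cm^3

97.0457 cm^3


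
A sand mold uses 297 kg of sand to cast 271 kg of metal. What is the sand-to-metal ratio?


Formula: Sand-to-Metal Ratio = W_sand / W_metal
Ratio = 297 kg / 271 kg = 1.0959

1.0959


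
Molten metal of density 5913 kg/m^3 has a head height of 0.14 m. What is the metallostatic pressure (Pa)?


Formula: P = rho * g * h
rho * g = 5913 * 9.81 = 58006.53 N/m^3
P = 58006.53 * 0.14 = 8120.9142 Pa

Answer: 8120.9142 Pa


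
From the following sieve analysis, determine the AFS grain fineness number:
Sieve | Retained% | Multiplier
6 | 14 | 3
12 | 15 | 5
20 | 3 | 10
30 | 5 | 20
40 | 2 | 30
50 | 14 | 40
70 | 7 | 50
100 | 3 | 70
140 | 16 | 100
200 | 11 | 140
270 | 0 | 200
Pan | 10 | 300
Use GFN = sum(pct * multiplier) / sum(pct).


Formula: GFN = sum(pct * multiplier) / sum(pct)
sum(pct * multiplier) = 7567
sum(pct) = 100
GFN = 7567 / 100 = 75.67

75.67


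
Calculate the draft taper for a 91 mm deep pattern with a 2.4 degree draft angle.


Formula: taper = depth * tan(draft_angle)
tan(2.4 deg) = 0.0419124
taper = 91 mm * 0.0419124 = 3.8140 mm

Final answer: 3.8140 mm


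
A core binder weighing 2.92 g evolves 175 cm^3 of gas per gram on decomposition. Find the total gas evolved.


Formula: V_gas = W_binder * gas_evolution_rate
V = 2.92 g * 175 cm^3/g = 511.0000 cm^3

Final answer: 511.0000 cm^3


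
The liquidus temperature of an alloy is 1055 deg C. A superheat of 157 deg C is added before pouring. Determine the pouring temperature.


Formula: T_pour = T_melt + Superheat
T_pour = 1055 + 157 = 1212 deg C


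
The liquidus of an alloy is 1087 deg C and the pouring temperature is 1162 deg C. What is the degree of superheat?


Formula: Superheat = T_pour - T_melt
Superheat = 1162 - 1087 = 75 deg C

Answer: 75 deg C


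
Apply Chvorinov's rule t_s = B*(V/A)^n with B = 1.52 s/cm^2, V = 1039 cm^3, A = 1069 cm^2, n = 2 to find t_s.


Formula: t_s = B * (V/A)^n  (Chvorinov's rule, n=2)
Modulus M = V/A = 1039/1069 = 0.971936 cm
M^2 = 0.971936^2 = 0.944660 cm^2
t_s = 1.52 * 0.944660 = 1.4359 s


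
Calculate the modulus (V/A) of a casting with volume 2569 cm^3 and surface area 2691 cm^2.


Formula: Casting Modulus M = V / A
M = 2569 cm^3 / 2691 cm^2 = 0.9547 cm

0.9547 cm


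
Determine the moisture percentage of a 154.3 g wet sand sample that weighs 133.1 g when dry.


Formula: MC = (W_wet - W_dry) / W_wet * 100
Water mass = 154.3 - 133.1 = 21.2 g
MC = 21.2 / 154.3 * 100 = 13.7395%

Answer: 13.7395%


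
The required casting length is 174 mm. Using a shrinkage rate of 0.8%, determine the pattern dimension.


Formula: L_pattern = L_casting * (1 + shrinkage_rate/100)
Shrinkage factor = 1 + 0.8/100 = 1.008
L_pattern = 174 mm * 1.008 = 175.3920 mm

175.3920 mm


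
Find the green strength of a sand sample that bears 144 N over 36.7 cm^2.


Formula: Compressive Strength = Force / Area
Strength = 144 N / 36.7 cm^2 = 3.9237 N/cm^2

Final answer: 3.9237 N/cm^2


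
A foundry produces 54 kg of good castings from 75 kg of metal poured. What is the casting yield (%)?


Formula: Casting Yield = (W_good / W_total) * 100
Yield = (54 kg / 75 kg) * 100 = 72.0000%

Final answer: 72.0000%


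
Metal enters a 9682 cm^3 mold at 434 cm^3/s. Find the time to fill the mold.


Formula: t_fill = V_mold / Q_flow
t = 9682 cm^3 / 434 cm^3/s = 22.3088 s

Final answer: 22.3088 s


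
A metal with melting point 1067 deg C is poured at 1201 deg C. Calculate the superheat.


Formula: Superheat = T_pour - T_melt
Superheat = 1201 - 1067 = 134 deg C

134 deg C


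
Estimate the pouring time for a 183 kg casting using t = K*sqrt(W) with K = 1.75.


Formula: t = K * sqrt(W)
sqrt(W) = sqrt(183) = 13.52775
t = 1.75 * 13.52775 = 23.6736 s

Final answer: 23.6736 s


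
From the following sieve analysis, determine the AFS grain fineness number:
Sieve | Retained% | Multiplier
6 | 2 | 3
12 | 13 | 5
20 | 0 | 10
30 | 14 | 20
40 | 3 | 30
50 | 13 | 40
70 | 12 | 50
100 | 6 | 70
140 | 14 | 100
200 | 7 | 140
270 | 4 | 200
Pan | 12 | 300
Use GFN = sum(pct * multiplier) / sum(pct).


Formula: GFN = sum(pct * multiplier) / sum(pct)
sum(pct * multiplier) = 8761
sum(pct) = 100
GFN = 8761 / 100 = 87.61

Final answer: 87.61


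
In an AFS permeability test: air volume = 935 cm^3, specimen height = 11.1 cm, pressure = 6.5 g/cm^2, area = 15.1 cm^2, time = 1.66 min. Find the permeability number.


Formula: Permeability Number P = (V * H) / (p * A * t)
Numerator: V * H = 935 * 11.1 = 10378.5
Denominator: p * A * t = 6.5 * 15.1 * 1.66 = 162.929
P = 10378.5 / 162.929 = 63.6995

Answer: 63.6995


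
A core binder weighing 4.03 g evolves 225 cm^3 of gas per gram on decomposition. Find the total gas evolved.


Formula: V_gas = W_binder * gas_evolution_rate
V = 4.03 g * 225 cm^3/g = 906.7500 cm^3

906.7500 cm^3


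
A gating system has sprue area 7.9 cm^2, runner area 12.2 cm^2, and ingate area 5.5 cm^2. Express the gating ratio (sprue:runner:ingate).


Sprue:Runner:Ingate = 1 : 12.2/7.9 : 5.5/7.9 = 1:1.54:0.70

Final answer: 1:1.54:0.70


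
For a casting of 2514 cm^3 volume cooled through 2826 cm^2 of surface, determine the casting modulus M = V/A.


Formula: Casting Modulus M = V / A
M = 2514 cm^3 / 2826 cm^2 = 0.8896 cm

0.8896 cm


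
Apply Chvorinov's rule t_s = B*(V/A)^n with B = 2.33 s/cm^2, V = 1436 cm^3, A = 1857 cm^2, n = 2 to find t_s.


Formula: t_s = B * (V/A)^n  (Chvorinov's rule, n=2)
Modulus M = V/A = 1436/1857 = 0.773290 cm
M^2 = 0.773290^2 = 0.597977 cm^2
t_s = 2.33 * 0.597977 = 1.3933 s

Answer: 1.3933 s


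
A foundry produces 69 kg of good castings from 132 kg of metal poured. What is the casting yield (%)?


Formula: Casting Yield = (W_good / W_total) * 100
Yield = (69 kg / 132 kg) * 100 = 52.2727%

Answer: 52.2727%


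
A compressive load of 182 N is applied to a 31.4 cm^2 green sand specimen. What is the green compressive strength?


Formula: Compressive Strength = Force / Area
Strength = 182 N / 31.4 cm^2 = 5.7962 N/cm^2


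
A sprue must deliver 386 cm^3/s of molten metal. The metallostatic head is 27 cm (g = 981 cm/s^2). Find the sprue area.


Formula: v = sqrt(2*g*h), A = Q/v
Velocity: v = sqrt(2 * 981 * 27) = sqrt(52974) = 230.1608 cm/s
Sprue area: A = Q / v = 386 / 230.1608 = 1.6771 cm^2

Final answer: 1.6771 cm^2


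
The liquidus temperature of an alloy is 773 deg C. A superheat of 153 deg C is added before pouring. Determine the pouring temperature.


Formula: T_pour = T_melt + Superheat
T_pour = 773 + 153 = 926 deg C

926 deg C


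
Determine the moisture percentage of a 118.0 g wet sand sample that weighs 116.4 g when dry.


Formula: MC = (W_wet - W_dry) / W_wet * 100
Water mass = 118.0 - 116.4 = 1.6 g
MC = 1.6 / 118.0 * 100 = 1.3559%

Final answer: 1.3559%


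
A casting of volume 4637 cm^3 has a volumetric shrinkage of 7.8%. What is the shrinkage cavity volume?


Formula: V_shrink = V_casting * shrinkage_pct / 100
V_shrink = 4637 cm^3 * 7.8 / 100 = 361.6860 cm^3

Final answer: 361.6860 cm^3


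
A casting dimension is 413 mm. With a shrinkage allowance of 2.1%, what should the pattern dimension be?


Formula: L_pattern = L_casting * (1 + shrinkage_rate/100)
Shrinkage factor = 1 + 2.1/100 = 1.021
L_pattern = 413 mm * 1.021 = 421.6730 mm


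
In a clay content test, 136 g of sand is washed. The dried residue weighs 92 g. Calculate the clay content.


Formula: Clay% = (W_total - W_washed) / W_total * 100
Clay mass = 136 - 92 = 44 g
Clay% = 44 / 136 * 100 = 32.3529%

32.3529%
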